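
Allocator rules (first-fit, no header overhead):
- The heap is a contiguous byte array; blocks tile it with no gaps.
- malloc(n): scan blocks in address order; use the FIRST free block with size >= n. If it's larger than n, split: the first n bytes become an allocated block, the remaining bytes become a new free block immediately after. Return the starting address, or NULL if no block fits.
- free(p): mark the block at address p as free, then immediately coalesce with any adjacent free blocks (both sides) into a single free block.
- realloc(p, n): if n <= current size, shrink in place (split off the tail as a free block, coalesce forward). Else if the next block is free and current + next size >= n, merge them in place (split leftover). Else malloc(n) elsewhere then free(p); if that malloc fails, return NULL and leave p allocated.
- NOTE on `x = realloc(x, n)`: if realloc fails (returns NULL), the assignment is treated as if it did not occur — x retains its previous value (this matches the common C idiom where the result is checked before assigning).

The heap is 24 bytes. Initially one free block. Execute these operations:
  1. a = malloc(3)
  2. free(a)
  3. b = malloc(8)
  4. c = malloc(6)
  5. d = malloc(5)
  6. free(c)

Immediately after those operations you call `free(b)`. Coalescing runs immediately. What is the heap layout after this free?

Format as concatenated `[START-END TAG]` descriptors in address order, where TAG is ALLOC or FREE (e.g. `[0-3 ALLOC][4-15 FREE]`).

Answer: [0-13 FREE][14-18 ALLOC][19-23 FREE]

Derivation:
Op 1: a = malloc(3) -> a = 0; heap: [0-2 ALLOC][3-23 FREE]
Op 2: free(a) -> (freed a); heap: [0-23 FREE]
Op 3: b = malloc(8) -> b = 0; heap: [0-7 ALLOC][8-23 FREE]
Op 4: c = malloc(6) -> c = 8; heap: [0-7 ALLOC][8-13 ALLOC][14-23 FREE]
Op 5: d = malloc(5) -> d = 14; heap: [0-7 ALLOC][8-13 ALLOC][14-18 ALLOC][19-23 FREE]
Op 6: free(c) -> (freed c); heap: [0-7 ALLOC][8-13 FREE][14-18 ALLOC][19-23 FREE]
free(b): b = 0 -> block [0-7 ALLOC]; mark free, coalesce with adjacent free neighbors -> [0-13 FREE][14-18 ALLOC][19-23 FREE]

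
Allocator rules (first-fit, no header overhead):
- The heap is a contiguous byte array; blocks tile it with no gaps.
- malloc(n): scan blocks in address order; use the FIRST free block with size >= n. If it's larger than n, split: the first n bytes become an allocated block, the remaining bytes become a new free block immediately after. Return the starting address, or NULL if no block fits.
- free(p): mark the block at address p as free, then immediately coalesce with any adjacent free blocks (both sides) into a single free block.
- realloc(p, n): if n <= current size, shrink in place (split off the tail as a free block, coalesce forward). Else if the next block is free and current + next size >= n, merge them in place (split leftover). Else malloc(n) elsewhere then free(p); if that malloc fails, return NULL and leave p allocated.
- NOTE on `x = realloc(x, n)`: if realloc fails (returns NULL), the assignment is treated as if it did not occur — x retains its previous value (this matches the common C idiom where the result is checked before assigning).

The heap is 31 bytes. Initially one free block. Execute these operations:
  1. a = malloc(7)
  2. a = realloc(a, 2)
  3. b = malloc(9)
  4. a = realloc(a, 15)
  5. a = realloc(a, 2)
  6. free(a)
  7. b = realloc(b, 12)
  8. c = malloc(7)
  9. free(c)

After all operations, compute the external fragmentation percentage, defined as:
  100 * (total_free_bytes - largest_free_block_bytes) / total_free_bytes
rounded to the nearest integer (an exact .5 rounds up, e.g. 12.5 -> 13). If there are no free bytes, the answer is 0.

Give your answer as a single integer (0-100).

Op 1: a = malloc(7) -> a = 0; heap: [0-6 ALLOC][7-30 FREE]
Op 2: a = realloc(a, 2) -> a = 0; heap: [0-1 ALLOC][2-30 FREE]
Op 3: b = malloc(9) -> b = 2; heap: [0-1 ALLOC][2-10 ALLOC][11-30 FREE]
Op 4: a = realloc(a, 15) -> a = 11; heap: [0-1 FREE][2-10 ALLOC][11-25 ALLOC][26-30 FREE]
Op 5: a = realloc(a, 2) -> a = 11; heap: [0-1 FREE][2-10 ALLOC][11-12 ALLOC][13-30 FREE]
Op 6: free(a) -> (freed a); heap: [0-1 FREE][2-10 ALLOC][11-30 FREE]
Op 7: b = realloc(b, 12) -> b = 2; heap: [0-1 FREE][2-13 ALLOC][14-30 FREE]
Op 8: c = malloc(7) -> c = 14; heap: [0-1 FREE][2-13 ALLOC][14-20 ALLOC][21-30 FREE]
Op 9: free(c) -> (freed c); heap: [0-1 FREE][2-13 ALLOC][14-30 FREE]
Free blocks: [2 17] total_free=19 largest=17 -> 100*(19-17)/19 = 200/19 ≈ 10.526 -> rounds to 11

Answer: 11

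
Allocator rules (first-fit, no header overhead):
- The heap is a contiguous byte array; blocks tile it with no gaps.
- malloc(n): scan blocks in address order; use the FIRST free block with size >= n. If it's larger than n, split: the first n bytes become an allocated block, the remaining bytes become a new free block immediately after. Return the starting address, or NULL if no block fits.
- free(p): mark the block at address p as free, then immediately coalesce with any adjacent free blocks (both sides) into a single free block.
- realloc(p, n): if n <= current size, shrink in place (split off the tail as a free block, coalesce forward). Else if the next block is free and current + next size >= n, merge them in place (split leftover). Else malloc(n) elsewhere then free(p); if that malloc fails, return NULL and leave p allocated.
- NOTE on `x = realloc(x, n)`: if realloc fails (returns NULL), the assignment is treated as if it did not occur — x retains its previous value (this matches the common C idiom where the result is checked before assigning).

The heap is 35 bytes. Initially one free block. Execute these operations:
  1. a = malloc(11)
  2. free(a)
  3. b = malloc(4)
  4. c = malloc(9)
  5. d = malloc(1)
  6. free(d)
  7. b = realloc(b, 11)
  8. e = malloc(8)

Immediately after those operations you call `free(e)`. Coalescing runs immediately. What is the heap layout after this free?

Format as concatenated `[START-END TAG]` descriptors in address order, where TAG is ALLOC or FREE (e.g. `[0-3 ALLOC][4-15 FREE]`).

Op 1: a = malloc(11) -> a = 0; heap: [0-10 ALLOC][11-34 FREE]
Op 2: free(a) -> (freed a); heap: [0-34 FREE]
Op 3: b = malloc(4) -> b = 0; heap: [0-3 ALLOC][4-34 FREE]
Op 4: c = malloc(9) -> c = 4; heap: [0-3 ALLOC][4-12 ALLOC][13-34 FREE]
Op 5: d = malloc(1) -> d = 13; heap: [0-3 ALLOC][4-12 ALLOC][13-13 ALLOC][14-34 FREE]
Op 6: free(d) -> (freed d); heap: [0-3 ALLOC][4-12 ALLOC][13-34 FREE]
Op 7: b = realloc(b, 11) -> b = 13; heap: [0-3 FREE][4-12 ALLOC][13-23 ALLOC][24-34 FREE]
Op 8: e = malloc(8) -> e = 24; heap: [0-3 FREE][4-12 ALLOC][13-23 ALLOC][24-31 ALLOC][32-34 FREE]
free(e): e = 24 -> block [24-31 ALLOC]; mark free, coalesce with adjacent free neighbors -> [0-3 FREE][4-12 ALLOC][13-23 ALLOC][24-34 FREE]

Answer: [0-3 FREE][4-12 ALLOC][13-23 ALLOC][24-34 FREE]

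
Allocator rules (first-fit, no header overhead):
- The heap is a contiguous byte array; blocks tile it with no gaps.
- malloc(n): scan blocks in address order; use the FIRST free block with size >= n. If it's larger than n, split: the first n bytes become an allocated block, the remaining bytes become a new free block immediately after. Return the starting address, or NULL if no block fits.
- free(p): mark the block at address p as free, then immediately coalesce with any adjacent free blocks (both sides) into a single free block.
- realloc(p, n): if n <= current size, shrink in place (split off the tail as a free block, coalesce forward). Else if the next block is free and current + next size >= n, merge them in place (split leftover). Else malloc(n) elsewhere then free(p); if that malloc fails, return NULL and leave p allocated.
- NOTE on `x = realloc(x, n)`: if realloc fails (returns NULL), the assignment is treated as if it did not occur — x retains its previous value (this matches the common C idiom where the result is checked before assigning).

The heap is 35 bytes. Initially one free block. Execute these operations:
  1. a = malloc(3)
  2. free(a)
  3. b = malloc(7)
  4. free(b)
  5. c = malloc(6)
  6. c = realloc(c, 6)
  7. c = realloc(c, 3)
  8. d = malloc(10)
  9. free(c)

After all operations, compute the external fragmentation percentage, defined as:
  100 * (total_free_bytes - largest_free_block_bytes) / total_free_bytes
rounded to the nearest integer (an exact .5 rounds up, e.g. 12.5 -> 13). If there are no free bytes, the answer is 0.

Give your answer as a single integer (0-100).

Answer: 12

Derivation:
Op 1: a = malloc(3) -> a = 0; heap: [0-2 ALLOC][3-34 FREE]
Op 2: free(a) -> (freed a); heap: [0-34 FREE]
Op 3: b = malloc(7) -> b = 0; heap: [0-6 ALLOC][7-34 FREE]
Op 4: free(b) -> (freed b); heap: [0-34 FREE]
Op 5: c = malloc(6) -> c = 0; heap: [0-5 ALLOC][6-34 FREE]
Op 6: c = realloc(c, 6) -> c = 0; heap: [0-5 ALLOC][6-34 FREE]
Op 7: c = realloc(c, 3) -> c = 0; heap: [0-2 ALLOC][3-34 FREE]
Op 8: d = malloc(10) -> d = 3; heap: [0-2 ALLOC][3-12 ALLOC][13-34 FREE]
Op 9: free(c) -> (freed c); heap: [0-2 FREE][3-12 ALLOC][13-34 FREE]
Free blocks: [3 22] total_free=25 largest=22 -> 100*(25-22)/25 = 300/25 = 12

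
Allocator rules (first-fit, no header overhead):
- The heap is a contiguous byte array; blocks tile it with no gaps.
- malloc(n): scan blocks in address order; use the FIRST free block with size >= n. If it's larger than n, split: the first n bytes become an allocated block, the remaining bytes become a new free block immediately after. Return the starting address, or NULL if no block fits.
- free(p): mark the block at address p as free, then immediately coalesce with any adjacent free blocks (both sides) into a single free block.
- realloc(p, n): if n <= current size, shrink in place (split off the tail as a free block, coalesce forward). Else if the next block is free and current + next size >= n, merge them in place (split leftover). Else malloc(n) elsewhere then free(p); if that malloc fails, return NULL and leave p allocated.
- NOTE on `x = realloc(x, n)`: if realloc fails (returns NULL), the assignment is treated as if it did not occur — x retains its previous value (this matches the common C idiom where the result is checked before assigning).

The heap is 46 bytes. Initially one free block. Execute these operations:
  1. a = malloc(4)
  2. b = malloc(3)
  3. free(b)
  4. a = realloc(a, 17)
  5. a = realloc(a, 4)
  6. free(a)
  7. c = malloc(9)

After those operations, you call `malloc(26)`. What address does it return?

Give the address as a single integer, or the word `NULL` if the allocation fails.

Op 1: a = malloc(4) -> a = 0; heap: [0-3 ALLOC][4-45 FREE]
Op 2: b = malloc(3) -> b = 4; heap: [0-3 ALLOC][4-6 ALLOC][7-45 FREE]
Op 3: free(b) -> (freed b); heap: [0-3 ALLOC][4-45 FREE]
Op 4: a = realloc(a, 17) -> a = 0; heap: [0-16 ALLOC][17-45 FREE]
Op 5: a = realloc(a, 4) -> a = 0; heap: [0-3 ALLOC][4-45 FREE]
Op 6: free(a) -> (freed a); heap: [0-45 FREE]
Op 7: c = malloc(9) -> c = 0; heap: [0-8 ALLOC][9-45 FREE]
malloc(26): first-fit scan over [0-8 ALLOC][9-45 FREE] -> 9

Answer: 9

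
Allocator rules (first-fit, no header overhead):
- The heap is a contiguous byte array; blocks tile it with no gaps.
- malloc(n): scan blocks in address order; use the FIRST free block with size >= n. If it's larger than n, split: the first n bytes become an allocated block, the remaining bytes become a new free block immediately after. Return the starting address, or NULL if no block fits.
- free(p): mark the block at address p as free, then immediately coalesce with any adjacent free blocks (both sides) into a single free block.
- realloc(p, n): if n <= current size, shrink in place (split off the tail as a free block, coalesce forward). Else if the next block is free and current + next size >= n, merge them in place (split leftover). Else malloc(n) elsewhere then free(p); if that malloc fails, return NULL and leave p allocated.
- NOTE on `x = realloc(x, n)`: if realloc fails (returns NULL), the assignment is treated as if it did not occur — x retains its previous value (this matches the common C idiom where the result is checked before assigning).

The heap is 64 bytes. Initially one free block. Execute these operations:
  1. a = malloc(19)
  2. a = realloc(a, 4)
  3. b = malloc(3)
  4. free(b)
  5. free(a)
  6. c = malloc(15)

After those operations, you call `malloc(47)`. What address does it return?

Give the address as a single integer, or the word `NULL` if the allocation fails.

Op 1: a = malloc(19) -> a = 0; heap: [0-18 ALLOC][19-63 FREE]
Op 2: a = realloc(a, 4) -> a = 0; heap: [0-3 ALLOC][4-63 FREE]
Op 3: b = malloc(3) -> b = 4; heap: [0-3 ALLOC][4-6 ALLOC][7-63 FREE]
Op 4: free(b) -> (freed b); heap: [0-3 ALLOC][4-63 FREE]
Op 5: free(a) -> (freed a); heap: [0-63 FREE]
Op 6: c = malloc(15) -> c = 0; heap: [0-14 ALLOC][15-63 FREE]
malloc(47): first-fit scan over [0-14 ALLOC][15-63 FREE] -> 15

Answer: 15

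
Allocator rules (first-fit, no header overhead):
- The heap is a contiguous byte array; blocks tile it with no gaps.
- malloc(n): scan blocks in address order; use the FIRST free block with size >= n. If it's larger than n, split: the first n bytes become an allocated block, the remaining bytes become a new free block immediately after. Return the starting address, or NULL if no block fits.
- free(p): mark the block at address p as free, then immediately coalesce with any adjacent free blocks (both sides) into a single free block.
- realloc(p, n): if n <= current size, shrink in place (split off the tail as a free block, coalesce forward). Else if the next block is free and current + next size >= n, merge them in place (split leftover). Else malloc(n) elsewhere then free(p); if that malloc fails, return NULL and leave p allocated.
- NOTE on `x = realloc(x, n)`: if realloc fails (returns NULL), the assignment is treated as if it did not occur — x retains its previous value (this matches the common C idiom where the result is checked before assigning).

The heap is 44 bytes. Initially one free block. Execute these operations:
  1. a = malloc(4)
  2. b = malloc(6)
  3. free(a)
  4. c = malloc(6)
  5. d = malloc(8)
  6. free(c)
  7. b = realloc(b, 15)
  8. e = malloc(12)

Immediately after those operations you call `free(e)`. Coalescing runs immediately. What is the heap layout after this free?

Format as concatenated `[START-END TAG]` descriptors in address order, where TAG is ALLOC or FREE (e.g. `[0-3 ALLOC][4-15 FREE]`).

Answer: [0-15 FREE][16-23 ALLOC][24-38 ALLOC][39-43 FREE]

Derivation:
Op 1: a = malloc(4) -> a = 0; heap: [0-3 ALLOC][4-43 FREE]
Op 2: b = malloc(6) -> b = 4; heap: [0-3 ALLOC][4-9 ALLOC][10-43 FREE]
Op 3: free(a) -> (freed a); heap: [0-3 FREE][4-9 ALLOC][10-43 FREE]
Op 4: c = malloc(6) -> c = 10; heap: [0-3 FREE][4-9 ALLOC][10-15 ALLOC][16-43 FREE]
Op 5: d = malloc(8) -> d = 16; heap: [0-3 FREE][4-9 ALLOC][10-15 ALLOC][16-23 ALLOC][24-43 FREE]
Op 6: free(c) -> (freed c); heap: [0-3 FREE][4-9 ALLOC][10-15 FREE][16-23 ALLOC][24-43 FREE]
Op 7: b = realloc(b, 15) -> b = 24; heap: [0-15 FREE][16-23 ALLOC][24-38 ALLOC][39-43 FREE]
Op 8: e = malloc(12) -> e = 0; heap: [0-11 ALLOC][12-15 FREE][16-23 ALLOC][24-38 ALLOC][39-43 FREE]
free(e): e = 0 -> block [0-11 ALLOC]; mark free, coalesce with adjacent free neighbors -> [0-15 FREE][16-23 ALLOC][24-38 ALLOC][39-43 FREE]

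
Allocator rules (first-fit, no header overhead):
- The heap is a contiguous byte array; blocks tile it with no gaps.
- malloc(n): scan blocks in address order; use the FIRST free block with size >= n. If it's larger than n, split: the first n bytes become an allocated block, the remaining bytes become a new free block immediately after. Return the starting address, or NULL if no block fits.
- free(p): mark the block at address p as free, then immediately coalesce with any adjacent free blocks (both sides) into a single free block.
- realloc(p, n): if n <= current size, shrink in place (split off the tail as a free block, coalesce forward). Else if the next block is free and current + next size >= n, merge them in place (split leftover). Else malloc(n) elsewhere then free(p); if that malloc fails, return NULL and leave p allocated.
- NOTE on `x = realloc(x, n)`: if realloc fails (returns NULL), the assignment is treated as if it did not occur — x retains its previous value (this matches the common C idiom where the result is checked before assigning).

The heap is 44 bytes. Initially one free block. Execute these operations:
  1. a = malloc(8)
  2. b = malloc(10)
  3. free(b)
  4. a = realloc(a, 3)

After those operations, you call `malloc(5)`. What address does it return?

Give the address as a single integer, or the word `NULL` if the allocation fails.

Answer: 3

Derivation:
Op 1: a = malloc(8) -> a = 0; heap: [0-7 ALLOC][8-43 FREE]
Op 2: b = malloc(10) -> b = 8; heap: [0-7 ALLOC][8-17 ALLOC][18-43 FREE]
Op 3: free(b) -> (freed b); heap: [0-7 ALLOC][8-43 FREE]
Op 4: a = realloc(a, 3) -> a = 0; heap: [0-2 ALLOC][3-43 FREE]
malloc(5): first-fit scan over [0-2 ALLOC][3-43 FREE] -> 3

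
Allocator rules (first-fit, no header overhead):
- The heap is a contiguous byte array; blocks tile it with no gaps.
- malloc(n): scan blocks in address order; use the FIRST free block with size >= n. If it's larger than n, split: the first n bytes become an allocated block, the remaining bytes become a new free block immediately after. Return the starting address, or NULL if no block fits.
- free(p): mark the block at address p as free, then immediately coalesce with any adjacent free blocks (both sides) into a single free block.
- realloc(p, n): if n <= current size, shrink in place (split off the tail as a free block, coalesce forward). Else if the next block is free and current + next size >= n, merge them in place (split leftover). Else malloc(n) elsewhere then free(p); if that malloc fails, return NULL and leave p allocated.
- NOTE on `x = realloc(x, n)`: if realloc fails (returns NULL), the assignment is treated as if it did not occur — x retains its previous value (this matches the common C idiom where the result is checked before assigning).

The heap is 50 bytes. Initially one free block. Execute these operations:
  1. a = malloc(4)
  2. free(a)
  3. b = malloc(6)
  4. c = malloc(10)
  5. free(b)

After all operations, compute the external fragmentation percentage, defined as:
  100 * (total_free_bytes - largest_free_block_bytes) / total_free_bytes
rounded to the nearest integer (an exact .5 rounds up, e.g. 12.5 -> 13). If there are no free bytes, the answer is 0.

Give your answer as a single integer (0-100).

Answer: 15

Derivation:
Op 1: a = malloc(4) -> a = 0; heap: [0-3 ALLOC][4-49 FREE]
Op 2: free(a) -> (freed a); heap: [0-49 FREE]
Op 3: b = malloc(6) -> b = 0; heap: [0-5 ALLOC][6-49 FREE]
Op 4: c = malloc(10) -> c = 6; heap: [0-5 ALLOC][6-15 ALLOC][16-49 FREE]
Op 5: free(b) -> (freed b); heap: [0-5 FREE][6-15 ALLOC][16-49 FREE]
Free blocks: [6 34] total_free=40 largest=34 -> 100*(40-34)/40 = 600/40 = 15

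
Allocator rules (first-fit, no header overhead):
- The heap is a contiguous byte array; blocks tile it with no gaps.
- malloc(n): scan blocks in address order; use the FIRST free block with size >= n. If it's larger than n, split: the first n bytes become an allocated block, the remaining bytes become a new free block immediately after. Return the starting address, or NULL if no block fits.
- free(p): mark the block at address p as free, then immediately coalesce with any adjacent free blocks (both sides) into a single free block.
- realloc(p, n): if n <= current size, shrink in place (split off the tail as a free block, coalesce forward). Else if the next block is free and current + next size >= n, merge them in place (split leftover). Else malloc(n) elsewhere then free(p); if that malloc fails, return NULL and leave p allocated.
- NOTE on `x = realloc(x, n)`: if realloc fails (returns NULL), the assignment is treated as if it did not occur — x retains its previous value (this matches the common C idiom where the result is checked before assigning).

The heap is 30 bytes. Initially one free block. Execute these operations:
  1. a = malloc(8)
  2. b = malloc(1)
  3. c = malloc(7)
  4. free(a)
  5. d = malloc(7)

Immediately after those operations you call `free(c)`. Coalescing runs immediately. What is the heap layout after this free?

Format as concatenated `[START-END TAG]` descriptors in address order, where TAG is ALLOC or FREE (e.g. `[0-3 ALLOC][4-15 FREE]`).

Answer: [0-6 ALLOC][7-7 FREE][8-8 ALLOC][9-29 FREE]

Derivation:
Op 1: a = malloc(8) -> a = 0; heap: [0-7 ALLOC][8-29 FREE]
Op 2: b = malloc(1) -> b = 8; heap: [0-7 ALLOC][8-8 ALLOC][9-29 FREE]
Op 3: c = malloc(7) -> c = 9; heap: [0-7 ALLOC][8-8 ALLOC][9-15 ALLOC][16-29 FREE]
Op 4: free(a) -> (freed a); heap: [0-7 FREE][8-8 ALLOC][9-15 ALLOC][16-29 FREE]
Op 5: d = malloc(7) -> d = 0; heap: [0-6 ALLOC][7-7 FREE][8-8 ALLOC][9-15 ALLOC][16-29 FREE]
free(c): c = 9 -> block [9-15 ALLOC]; mark free, coalesce with adjacent free neighbors -> [0-6 ALLOC][7-7 FREE][8-8 ALLOC][9-29 FREE]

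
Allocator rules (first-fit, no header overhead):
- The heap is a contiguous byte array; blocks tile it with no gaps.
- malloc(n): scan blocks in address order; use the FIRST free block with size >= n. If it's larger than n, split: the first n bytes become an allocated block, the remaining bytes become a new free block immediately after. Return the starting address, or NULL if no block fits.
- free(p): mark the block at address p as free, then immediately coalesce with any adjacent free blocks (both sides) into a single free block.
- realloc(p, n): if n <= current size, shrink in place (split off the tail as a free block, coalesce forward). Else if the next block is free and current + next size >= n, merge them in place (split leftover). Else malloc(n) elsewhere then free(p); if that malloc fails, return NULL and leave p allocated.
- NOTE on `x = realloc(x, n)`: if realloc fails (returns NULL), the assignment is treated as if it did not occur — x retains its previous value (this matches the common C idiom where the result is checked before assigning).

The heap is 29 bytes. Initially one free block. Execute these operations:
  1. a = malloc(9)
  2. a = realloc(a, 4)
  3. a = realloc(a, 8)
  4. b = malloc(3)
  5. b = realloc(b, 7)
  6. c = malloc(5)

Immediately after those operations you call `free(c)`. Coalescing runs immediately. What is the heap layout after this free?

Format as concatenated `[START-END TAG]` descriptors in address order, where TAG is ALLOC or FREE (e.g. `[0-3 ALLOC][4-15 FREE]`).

Answer: [0-7 ALLOC][8-14 ALLOC][15-28 FREE]

Derivation:
Op 1: a = malloc(9) -> a = 0; heap: [0-8 ALLOC][9-28 FREE]
Op 2: a = realloc(a, 4) -> a = 0; heap: [0-3 ALLOC][4-28 FREE]
Op 3: a = realloc(a, 8) -> a = 0; heap: [0-7 ALLOC][8-28 FREE]
Op 4: b = malloc(3) -> b = 8; heap: [0-7 ALLOC][8-10 ALLOC][11-28 FREE]
Op 5: b = realloc(b, 7) -> b = 8; heap: [0-7 ALLOC][8-14 ALLOC][15-28 FREE]
Op 6: c = malloc(5) -> c = 15; heap: [0-7 ALLOC][8-14 ALLOC][15-19 ALLOC][20-28 FREE]
free(c): c = 15 -> block [15-19 ALLOC]; mark free, coalesce with adjacent free neighbors -> [0-7 ALLOC][8-14 ALLOC][15-28 FREE]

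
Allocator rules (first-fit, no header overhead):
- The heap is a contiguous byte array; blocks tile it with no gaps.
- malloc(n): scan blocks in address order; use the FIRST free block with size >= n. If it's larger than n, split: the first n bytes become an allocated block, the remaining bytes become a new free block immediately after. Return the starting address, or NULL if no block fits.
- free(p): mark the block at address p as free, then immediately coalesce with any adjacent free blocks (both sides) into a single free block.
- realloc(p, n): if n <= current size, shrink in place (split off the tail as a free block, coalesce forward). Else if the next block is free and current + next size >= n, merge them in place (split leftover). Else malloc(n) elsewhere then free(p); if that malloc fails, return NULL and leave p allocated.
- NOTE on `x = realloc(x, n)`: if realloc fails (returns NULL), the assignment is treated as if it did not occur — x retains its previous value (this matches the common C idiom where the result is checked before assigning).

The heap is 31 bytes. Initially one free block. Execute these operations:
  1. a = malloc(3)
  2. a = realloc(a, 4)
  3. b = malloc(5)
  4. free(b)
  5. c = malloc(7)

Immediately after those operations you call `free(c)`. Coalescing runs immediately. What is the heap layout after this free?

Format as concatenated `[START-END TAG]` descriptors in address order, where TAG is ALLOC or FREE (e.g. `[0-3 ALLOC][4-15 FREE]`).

Op 1: a = malloc(3) -> a = 0; heap: [0-2 ALLOC][3-30 FREE]
Op 2: a = realloc(a, 4) -> a = 0; heap: [0-3 ALLOC][4-30 FREE]
Op 3: b = malloc(5) -> b = 4; heap: [0-3 ALLOC][4-8 ALLOC][9-30 FREE]
Op 4: free(b) -> (freed b); heap: [0-3 ALLOC][4-30 FREE]
Op 5: c = malloc(7) -> c = 4; heap: [0-3 ALLOC][4-10 ALLOC][11-30 FREE]
free(c): c = 4 -> block [4-10 ALLOC]; mark free, coalesce with adjacent free neighbors -> [0-3 ALLOC][4-30 FREE]

Answer: [0-3 ALLOC][4-30 FREE]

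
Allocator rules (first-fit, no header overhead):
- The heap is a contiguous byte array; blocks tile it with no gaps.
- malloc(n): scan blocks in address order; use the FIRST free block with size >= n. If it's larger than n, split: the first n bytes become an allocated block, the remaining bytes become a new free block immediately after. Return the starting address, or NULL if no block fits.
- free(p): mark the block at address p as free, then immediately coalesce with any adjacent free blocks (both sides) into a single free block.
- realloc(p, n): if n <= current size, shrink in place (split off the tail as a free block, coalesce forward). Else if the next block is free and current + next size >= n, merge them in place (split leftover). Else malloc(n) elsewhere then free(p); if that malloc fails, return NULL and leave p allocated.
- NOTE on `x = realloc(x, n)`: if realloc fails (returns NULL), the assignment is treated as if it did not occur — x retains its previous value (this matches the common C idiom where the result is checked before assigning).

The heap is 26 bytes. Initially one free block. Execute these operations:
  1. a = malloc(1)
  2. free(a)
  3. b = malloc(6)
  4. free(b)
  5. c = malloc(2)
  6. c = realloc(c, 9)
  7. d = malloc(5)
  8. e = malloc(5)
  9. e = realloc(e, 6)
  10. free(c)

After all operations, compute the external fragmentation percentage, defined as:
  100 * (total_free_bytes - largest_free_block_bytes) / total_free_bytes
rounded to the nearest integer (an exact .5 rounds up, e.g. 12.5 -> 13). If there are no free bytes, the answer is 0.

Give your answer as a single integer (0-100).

Answer: 40

Derivation:
Op 1: a = malloc(1) -> a = 0; heap: [0-0 ALLOC][1-25 FREE]
Op 2: free(a) -> (freed a); heap: [0-25 FREE]
Op 3: b = malloc(6) -> b = 0; heap: [0-5 ALLOC][6-25 FREE]
Op 4: free(b) -> (freed b); heap: [0-25 FREE]
Op 5: c = malloc(2) -> c = 0; heap: [0-1 ALLOC][2-25 FREE]
Op 6: c = realloc(c, 9) -> c = 0; heap: [0-8 ALLOC][9-25 FREE]
Op 7: d = malloc(5) -> d = 9; heap: [0-8 ALLOC][9-13 ALLOC][14-25 FREE]
Op 8: e = malloc(5) -> e = 14; heap: [0-8 ALLOC][9-13 ALLOC][14-18 ALLOC][19-25 FREE]
Op 9: e = realloc(e, 6) -> e = 14; heap: [0-8 ALLOC][9-13 ALLOC][14-19 ALLOC][20-25 FREE]
Op 10: free(c) -> (freed c); heap: [0-8 FREE][9-13 ALLOC][14-19 ALLOC][20-25 FREE]
Free blocks: [9 6] total_free=15 largest=9 -> 100*(15-9)/15 = 600/15 = 40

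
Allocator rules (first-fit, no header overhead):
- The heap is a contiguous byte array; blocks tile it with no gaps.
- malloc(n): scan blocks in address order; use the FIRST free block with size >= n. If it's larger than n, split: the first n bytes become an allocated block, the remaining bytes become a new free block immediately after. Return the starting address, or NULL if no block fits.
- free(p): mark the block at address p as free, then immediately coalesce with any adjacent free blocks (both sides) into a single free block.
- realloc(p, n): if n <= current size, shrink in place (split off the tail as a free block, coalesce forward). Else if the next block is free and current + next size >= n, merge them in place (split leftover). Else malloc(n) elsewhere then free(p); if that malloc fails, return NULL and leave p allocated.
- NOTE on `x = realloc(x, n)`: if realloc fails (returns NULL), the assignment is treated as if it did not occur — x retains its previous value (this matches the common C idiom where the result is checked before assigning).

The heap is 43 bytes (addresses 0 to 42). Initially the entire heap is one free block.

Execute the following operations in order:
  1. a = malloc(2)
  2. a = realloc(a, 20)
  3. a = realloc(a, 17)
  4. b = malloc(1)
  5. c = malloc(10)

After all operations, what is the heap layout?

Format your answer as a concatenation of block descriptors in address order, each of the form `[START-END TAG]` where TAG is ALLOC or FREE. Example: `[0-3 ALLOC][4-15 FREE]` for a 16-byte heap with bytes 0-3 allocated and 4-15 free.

Op 1: a = malloc(2) -> a = 0; heap: [0-1 ALLOC][2-42 FREE]
Op 2: a = realloc(a, 20) -> a = 0; heap: [0-19 ALLOC][20-42 FREE]
Op 3: a = realloc(a, 17) -> a = 0; heap: [0-16 ALLOC][17-42 FREE]
Op 4: b = malloc(1) -> b = 17; heap: [0-16 ALLOC][17-17 ALLOC][18-42 FREE]
Op 5: c = malloc(10) -> c = 18; heap: [0-16 ALLOC][17-17 ALLOC][18-27 ALLOC][28-42 FREE]

Answer: [0-16 ALLOC][17-17 ALLOC][18-27 ALLOC][28-42 FREE]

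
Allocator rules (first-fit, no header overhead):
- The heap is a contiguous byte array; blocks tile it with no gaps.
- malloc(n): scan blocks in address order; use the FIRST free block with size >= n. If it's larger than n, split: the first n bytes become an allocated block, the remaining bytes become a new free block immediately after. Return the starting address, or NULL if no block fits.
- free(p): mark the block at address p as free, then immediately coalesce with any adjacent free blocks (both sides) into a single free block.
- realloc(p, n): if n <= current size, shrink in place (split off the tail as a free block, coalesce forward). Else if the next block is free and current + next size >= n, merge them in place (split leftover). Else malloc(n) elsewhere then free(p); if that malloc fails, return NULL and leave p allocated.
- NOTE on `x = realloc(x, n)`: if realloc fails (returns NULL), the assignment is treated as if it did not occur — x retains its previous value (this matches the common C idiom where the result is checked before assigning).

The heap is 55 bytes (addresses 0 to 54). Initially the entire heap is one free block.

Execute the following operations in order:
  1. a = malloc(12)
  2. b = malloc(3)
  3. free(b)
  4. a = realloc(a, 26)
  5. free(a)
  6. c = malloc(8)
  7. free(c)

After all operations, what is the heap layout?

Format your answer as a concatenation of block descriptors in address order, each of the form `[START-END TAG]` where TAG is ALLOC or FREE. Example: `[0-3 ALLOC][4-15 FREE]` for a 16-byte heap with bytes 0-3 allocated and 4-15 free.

Op 1: a = malloc(12) -> a = 0; heap: [0-11 ALLOC][12-54 FREE]
Op 2: b = malloc(3) -> b = 12; heap: [0-11 ALLOC][12-14 ALLOC][15-54 FREE]
Op 3: free(b) -> (freed b); heap: [0-11 ALLOC][12-54 FREE]
Op 4: a = realloc(a, 26) -> a = 0; heap: [0-25 ALLOC][26-54 FREE]
Op 5: free(a) -> (freed a); heap: [0-54 FREE]
Op 6: c = malloc(8) -> c = 0; heap: [0-7 ALLOC][8-54 FREE]
Op 7: free(c) -> (freed c); heap: [0-54 FREE]

Answer: [0-54 FREE]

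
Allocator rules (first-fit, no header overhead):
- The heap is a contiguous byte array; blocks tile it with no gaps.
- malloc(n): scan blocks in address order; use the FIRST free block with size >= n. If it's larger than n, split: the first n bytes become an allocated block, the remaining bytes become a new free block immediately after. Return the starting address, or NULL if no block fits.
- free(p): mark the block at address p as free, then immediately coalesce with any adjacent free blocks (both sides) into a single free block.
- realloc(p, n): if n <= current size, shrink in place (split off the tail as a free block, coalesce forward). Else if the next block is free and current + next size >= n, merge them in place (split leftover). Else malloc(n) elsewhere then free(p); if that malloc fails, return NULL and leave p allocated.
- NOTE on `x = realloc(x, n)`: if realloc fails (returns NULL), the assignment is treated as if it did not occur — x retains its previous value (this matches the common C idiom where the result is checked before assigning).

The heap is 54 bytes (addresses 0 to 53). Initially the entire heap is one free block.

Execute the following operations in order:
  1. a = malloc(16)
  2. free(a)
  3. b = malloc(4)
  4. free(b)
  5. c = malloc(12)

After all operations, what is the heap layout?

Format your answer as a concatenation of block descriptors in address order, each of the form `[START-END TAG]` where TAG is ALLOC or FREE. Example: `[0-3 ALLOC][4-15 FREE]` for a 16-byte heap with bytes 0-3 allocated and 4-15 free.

Op 1: a = malloc(16) -> a = 0; heap: [0-15 ALLOC][16-53 FREE]
Op 2: free(a) -> (freed a); heap: [0-53 FREE]
Op 3: b = malloc(4) -> b = 0; heap: [0-3 ALLOC][4-53 FREE]
Op 4: free(b) -> (freed b); heap: [0-53 FREE]
Op 5: c = malloc(12) -> c = 0; heap: [0-11 ALLOC][12-53 FREE]

Answer: [0-11 ALLOC][12-53 FREE]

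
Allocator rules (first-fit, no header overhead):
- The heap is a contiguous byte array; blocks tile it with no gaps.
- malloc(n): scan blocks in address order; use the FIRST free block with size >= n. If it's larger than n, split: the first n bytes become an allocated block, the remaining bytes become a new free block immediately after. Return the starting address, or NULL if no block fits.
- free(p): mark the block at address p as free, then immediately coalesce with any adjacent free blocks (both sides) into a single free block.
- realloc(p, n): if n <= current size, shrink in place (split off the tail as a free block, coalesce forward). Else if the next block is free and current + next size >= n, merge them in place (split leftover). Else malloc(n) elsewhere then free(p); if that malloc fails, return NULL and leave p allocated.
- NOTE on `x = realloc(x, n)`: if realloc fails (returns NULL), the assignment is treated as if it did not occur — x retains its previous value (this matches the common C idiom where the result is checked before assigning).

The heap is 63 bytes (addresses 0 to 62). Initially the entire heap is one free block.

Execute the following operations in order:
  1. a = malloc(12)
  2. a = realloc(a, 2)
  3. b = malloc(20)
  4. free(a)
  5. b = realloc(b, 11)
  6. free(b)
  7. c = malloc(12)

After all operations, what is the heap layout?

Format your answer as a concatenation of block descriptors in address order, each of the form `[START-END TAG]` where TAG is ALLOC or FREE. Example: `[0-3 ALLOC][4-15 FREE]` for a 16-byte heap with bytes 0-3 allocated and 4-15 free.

Answer: [0-11 ALLOC][12-62 FREE]

Derivation:
Op 1: a = malloc(12) -> a = 0; heap: [0-11 ALLOC][12-62 FREE]
Op 2: a = realloc(a, 2) -> a = 0; heap: [0-1 ALLOC][2-62 FREE]
Op 3: b = malloc(20) -> b = 2; heap: [0-1 ALLOC][2-21 ALLOC][22-62 FREE]
Op 4: free(a) -> (freed a); heap: [0-1 FREE][2-21 ALLOC][22-62 FREE]
Op 5: b = realloc(b, 11) -> b = 2; heap: [0-1 FREE][2-12 ALLOC][13-62 FREE]
Op 6: free(b) -> (freed b); heap: [0-62 FREE]
Op 7: c = malloc(12) -> c = 0; heap: [0-11 ALLOC][12-62 FREE]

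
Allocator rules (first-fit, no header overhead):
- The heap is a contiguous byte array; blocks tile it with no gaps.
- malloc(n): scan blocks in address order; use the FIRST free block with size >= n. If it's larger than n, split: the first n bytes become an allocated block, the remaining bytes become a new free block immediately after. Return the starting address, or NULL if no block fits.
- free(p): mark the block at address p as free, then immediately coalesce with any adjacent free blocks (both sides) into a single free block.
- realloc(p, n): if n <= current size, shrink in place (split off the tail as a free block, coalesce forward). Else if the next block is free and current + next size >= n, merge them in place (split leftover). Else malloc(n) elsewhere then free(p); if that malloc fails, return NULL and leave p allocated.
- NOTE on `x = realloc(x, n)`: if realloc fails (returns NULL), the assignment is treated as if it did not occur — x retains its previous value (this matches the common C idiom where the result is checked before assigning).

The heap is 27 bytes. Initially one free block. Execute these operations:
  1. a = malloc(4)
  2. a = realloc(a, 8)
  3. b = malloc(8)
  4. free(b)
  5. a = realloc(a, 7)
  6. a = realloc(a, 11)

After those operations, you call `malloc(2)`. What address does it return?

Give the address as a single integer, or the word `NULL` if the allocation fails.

Answer: 11

Derivation:
Op 1: a = malloc(4) -> a = 0; heap: [0-3 ALLOC][4-26 FREE]
Op 2: a = realloc(a, 8) -> a = 0; heap: [0-7 ALLOC][8-26 FREE]
Op 3: b = malloc(8) -> b = 8; heap: [0-7 ALLOC][8-15 ALLOC][16-26 FREE]
Op 4: free(b) -> (freed b); heap: [0-7 ALLOC][8-26 FREE]
Op 5: a = realloc(a, 7) -> a = 0; heap: [0-6 ALLOC][7-26 FREE]
Op 6: a = realloc(a, 11) -> a = 0; heap: [0-10 ALLOC][11-26 FREE]
malloc(2): first-fit scan over [0-10 ALLOC][11-26 FREE] -> 11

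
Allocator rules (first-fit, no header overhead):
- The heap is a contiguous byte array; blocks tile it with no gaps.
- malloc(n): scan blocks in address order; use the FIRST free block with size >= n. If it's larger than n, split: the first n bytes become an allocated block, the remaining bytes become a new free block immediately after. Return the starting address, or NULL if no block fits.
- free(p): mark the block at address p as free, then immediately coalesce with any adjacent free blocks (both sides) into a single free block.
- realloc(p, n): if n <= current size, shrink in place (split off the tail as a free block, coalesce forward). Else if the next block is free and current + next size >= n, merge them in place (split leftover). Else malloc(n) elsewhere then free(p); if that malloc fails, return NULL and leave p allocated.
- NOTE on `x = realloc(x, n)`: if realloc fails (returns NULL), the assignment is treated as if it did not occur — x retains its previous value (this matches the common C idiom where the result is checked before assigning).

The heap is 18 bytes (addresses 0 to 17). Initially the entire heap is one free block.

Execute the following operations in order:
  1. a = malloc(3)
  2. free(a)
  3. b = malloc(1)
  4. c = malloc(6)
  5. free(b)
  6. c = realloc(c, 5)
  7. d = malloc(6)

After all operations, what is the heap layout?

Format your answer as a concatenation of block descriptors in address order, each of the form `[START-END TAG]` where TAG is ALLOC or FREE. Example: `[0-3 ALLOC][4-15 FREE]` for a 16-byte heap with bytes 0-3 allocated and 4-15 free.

Answer: [0-0 FREE][1-5 ALLOC][6-11 ALLOC][12-17 FREE]

Derivation:
Op 1: a = malloc(3) -> a = 0; heap: [0-2 ALLOC][3-17 FREE]
Op 2: free(a) -> (freed a); heap: [0-17 FREE]
Op 3: b = malloc(1) -> b = 0; heap: [0-0 ALLOC][1-17 FREE]
Op 4: c = malloc(6) -> c = 1; heap: [0-0 ALLOC][1-6 ALLOC][7-17 FREE]
Op 5: free(b) -> (freed b); heap: [0-0 FREE][1-6 ALLOC][7-17 FREE]
Op 6: c = realloc(c, 5) -> c = 1; heap: [0-0 FREE][1-5 ALLOC][6-17 FREE]
Op 7: d = malloc(6) -> d = 6; heap: [0-0 FREE][1-5 ALLOC][6-11 ALLOC][12-17 FREE]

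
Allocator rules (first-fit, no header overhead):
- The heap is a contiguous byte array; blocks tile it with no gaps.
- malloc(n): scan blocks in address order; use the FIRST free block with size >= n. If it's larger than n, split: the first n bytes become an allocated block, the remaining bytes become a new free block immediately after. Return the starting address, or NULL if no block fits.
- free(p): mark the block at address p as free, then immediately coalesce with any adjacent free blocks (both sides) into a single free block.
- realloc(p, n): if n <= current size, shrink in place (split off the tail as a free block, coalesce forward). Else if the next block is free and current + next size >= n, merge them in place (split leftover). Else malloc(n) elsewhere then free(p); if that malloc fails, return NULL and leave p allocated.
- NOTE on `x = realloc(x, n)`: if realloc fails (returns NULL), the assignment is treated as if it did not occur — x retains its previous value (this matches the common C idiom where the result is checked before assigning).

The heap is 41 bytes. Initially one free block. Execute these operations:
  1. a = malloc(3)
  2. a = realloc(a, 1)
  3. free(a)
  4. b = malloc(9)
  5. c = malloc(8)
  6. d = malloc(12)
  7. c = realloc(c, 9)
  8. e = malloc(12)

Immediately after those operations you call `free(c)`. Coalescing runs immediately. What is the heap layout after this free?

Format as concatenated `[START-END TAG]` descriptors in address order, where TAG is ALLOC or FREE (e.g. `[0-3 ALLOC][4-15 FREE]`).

Op 1: a = malloc(3) -> a = 0; heap: [0-2 ALLOC][3-40 FREE]
Op 2: a = realloc(a, 1) -> a = 0; heap: [0-0 ALLOC][1-40 FREE]
Op 3: free(a) -> (freed a); heap: [0-40 FREE]
Op 4: b = malloc(9) -> b = 0; heap: [0-8 ALLOC][9-40 FREE]
Op 5: c = malloc(8) -> c = 9; heap: [0-8 ALLOC][9-16 ALLOC][17-40 FREE]
Op 6: d = malloc(12) -> d = 17; heap: [0-8 ALLOC][9-16 ALLOC][17-28 ALLOC][29-40 FREE]
Op 7: c = realloc(c, 9) -> c = 29; heap: [0-8 ALLOC][9-16 FREE][17-28 ALLOC][29-37 ALLOC][38-40 FREE]
Op 8: e = malloc(12) -> e = NULL; heap: [0-8 ALLOC][9-16 FREE][17-28 ALLOC][29-37 ALLOC][38-40 FREE]
free(c): c = 29 -> block [29-37 ALLOC]; mark free, coalesce with adjacent free neighbors -> [0-8 ALLOC][9-16 FREE][17-28 ALLOC][29-40 FREE]

Answer: [0-8 ALLOC][9-16 FREE][17-28 ALLOC][29-40 FREE]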